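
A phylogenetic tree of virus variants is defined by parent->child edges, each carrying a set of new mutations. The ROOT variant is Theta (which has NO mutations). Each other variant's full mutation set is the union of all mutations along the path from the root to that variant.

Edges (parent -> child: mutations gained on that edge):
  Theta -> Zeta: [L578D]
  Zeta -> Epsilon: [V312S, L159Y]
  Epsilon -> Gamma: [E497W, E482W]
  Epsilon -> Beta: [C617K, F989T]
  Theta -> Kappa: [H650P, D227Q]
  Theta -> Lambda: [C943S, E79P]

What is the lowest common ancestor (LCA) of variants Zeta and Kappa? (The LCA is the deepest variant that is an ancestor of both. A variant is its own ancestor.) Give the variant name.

Answer: Theta

Derivation:
Path from root to Zeta: Theta -> Zeta
  ancestors of Zeta: {Theta, Zeta}
Path from root to Kappa: Theta -> Kappa
  ancestors of Kappa: {Theta, Kappa}
Common ancestors: {Theta}
Walk up from Kappa: Kappa (not in ancestors of Zeta), Theta (in ancestors of Zeta)
Deepest common ancestor (LCA) = Theta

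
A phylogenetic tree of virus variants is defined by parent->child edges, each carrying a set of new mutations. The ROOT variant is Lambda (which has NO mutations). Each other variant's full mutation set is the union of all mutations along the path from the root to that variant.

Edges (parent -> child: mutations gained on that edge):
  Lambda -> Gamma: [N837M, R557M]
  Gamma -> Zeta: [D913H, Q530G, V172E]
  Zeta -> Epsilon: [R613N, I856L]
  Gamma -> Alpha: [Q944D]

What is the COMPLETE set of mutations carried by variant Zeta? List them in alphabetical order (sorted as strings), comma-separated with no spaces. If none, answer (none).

At Lambda: gained [] -> total []
At Gamma: gained ['N837M', 'R557M'] -> total ['N837M', 'R557M']
At Zeta: gained ['D913H', 'Q530G', 'V172E'] -> total ['D913H', 'N837M', 'Q530G', 'R557M', 'V172E']

Answer: D913H,N837M,Q530G,R557M,V172E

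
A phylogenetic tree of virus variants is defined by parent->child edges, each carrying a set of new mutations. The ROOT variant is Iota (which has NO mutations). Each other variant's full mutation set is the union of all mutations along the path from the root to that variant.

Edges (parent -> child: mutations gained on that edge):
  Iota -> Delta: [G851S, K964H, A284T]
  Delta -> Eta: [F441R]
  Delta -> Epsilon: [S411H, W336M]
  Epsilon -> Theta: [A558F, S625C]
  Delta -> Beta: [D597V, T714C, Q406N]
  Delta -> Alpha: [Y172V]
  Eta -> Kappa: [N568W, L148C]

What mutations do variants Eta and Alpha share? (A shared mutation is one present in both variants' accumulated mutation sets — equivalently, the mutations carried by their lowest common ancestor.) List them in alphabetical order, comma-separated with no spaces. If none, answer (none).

Accumulating mutations along path to Eta:
  At Iota: gained [] -> total []
  At Delta: gained ['G851S', 'K964H', 'A284T'] -> total ['A284T', 'G851S', 'K964H']
  At Eta: gained ['F441R'] -> total ['A284T', 'F441R', 'G851S', 'K964H']
Mutations(Eta) = ['A284T', 'F441R', 'G851S', 'K964H']
Accumulating mutations along path to Alpha:
  At Iota: gained [] -> total []
  At Delta: gained ['G851S', 'K964H', 'A284T'] -> total ['A284T', 'G851S', 'K964H']
  At Alpha: gained ['Y172V'] -> total ['A284T', 'G851S', 'K964H', 'Y172V']
Mutations(Alpha) = ['A284T', 'G851S', 'K964H', 'Y172V']
Intersection: ['A284T', 'F441R', 'G851S', 'K964H'] ∩ ['A284T', 'G851S', 'K964H', 'Y172V'] = ['A284T', 'G851S', 'K964H']

Answer: A284T,G851S,K964H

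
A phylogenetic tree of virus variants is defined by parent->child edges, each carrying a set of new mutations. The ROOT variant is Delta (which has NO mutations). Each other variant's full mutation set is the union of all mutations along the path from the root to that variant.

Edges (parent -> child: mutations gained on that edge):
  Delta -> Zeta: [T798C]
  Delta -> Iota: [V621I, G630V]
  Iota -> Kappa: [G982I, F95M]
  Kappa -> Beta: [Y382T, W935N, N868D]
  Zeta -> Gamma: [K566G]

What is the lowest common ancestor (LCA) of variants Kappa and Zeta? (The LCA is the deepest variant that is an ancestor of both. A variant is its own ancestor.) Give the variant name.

Answer: Delta

Derivation:
Path from root to Kappa: Delta -> Iota -> Kappa
  ancestors of Kappa: {Delta, Iota, Kappa}
Path from root to Zeta: Delta -> Zeta
  ancestors of Zeta: {Delta, Zeta}
Common ancestors: {Delta}
Walk up from Zeta: Zeta (not in ancestors of Kappa), Delta (in ancestors of Kappa)
Deepest common ancestor (LCA) = Delta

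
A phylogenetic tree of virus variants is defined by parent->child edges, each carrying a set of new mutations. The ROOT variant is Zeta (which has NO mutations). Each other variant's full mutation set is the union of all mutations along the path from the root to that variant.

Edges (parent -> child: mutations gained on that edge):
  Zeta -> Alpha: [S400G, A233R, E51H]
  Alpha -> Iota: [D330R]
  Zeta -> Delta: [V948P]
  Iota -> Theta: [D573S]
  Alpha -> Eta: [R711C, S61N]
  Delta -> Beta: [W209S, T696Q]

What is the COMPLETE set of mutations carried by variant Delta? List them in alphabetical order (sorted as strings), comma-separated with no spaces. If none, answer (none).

Answer: V948P

Derivation:
At Zeta: gained [] -> total []
At Delta: gained ['V948P'] -> total ['V948P']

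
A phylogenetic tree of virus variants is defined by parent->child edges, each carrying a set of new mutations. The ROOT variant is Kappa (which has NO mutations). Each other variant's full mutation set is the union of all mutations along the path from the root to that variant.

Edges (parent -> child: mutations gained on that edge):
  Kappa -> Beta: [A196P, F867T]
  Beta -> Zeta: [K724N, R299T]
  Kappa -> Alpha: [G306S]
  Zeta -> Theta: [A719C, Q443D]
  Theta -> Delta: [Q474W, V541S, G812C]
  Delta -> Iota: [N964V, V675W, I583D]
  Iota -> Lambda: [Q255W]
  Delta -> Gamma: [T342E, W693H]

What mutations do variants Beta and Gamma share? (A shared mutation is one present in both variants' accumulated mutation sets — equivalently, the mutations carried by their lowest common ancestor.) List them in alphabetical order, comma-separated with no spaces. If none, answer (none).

Answer: A196P,F867T

Derivation:
Accumulating mutations along path to Beta:
  At Kappa: gained [] -> total []
  At Beta: gained ['A196P', 'F867T'] -> total ['A196P', 'F867T']
Mutations(Beta) = ['A196P', 'F867T']
Accumulating mutations along path to Gamma:
  At Kappa: gained [] -> total []
  At Beta: gained ['A196P', 'F867T'] -> total ['A196P', 'F867T']
  At Zeta: gained ['K724N', 'R299T'] -> total ['A196P', 'F867T', 'K724N', 'R299T']
  At Theta: gained ['A719C', 'Q443D'] -> total ['A196P', 'A719C', 'F867T', 'K724N', 'Q443D', 'R299T']
  At Delta: gained ['Q474W', 'V541S', 'G812C'] -> total ['A196P', 'A719C', 'F867T', 'G812C', 'K724N', 'Q443D', 'Q474W', 'R299T', 'V541S']
  At Gamma: gained ['T342E', 'W693H'] -> total ['A196P', 'A719C', 'F867T', 'G812C', 'K724N', 'Q443D', 'Q474W', 'R299T', 'T342E', 'V541S', 'W693H']
Mutations(Gamma) = ['A196P', 'A719C', 'F867T', 'G812C', 'K724N', 'Q443D', 'Q474W', 'R299T', 'T342E', 'V541S', 'W693H']
Intersection: ['A196P', 'F867T'] ∩ ['A196P', 'A719C', 'F867T', 'G812C', 'K724N', 'Q443D', 'Q474W', 'R299T', 'T342E', 'V541S', 'W693H'] = ['A196P', 'F867T']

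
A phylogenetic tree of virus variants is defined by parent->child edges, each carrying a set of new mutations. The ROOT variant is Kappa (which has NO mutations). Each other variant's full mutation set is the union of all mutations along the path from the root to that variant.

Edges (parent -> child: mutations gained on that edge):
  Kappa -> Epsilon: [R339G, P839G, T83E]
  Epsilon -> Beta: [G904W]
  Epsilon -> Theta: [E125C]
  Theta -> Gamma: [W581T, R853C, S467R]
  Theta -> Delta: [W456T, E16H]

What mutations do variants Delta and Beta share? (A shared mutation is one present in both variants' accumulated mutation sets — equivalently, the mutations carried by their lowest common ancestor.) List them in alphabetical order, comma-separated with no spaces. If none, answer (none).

Answer: P839G,R339G,T83E

Derivation:
Accumulating mutations along path to Delta:
  At Kappa: gained [] -> total []
  At Epsilon: gained ['R339G', 'P839G', 'T83E'] -> total ['P839G', 'R339G', 'T83E']
  At Theta: gained ['E125C'] -> total ['E125C', 'P839G', 'R339G', 'T83E']
  At Delta: gained ['W456T', 'E16H'] -> total ['E125C', 'E16H', 'P839G', 'R339G', 'T83E', 'W456T']
Mutations(Delta) = ['E125C', 'E16H', 'P839G', 'R339G', 'T83E', 'W456T']
Accumulating mutations along path to Beta:
  At Kappa: gained [] -> total []
  At Epsilon: gained ['R339G', 'P839G', 'T83E'] -> total ['P839G', 'R339G', 'T83E']
  At Beta: gained ['G904W'] -> total ['G904W', 'P839G', 'R339G', 'T83E']
Mutations(Beta) = ['G904W', 'P839G', 'R339G', 'T83E']
Intersection: ['E125C', 'E16H', 'P839G', 'R339G', 'T83E', 'W456T'] ∩ ['G904W', 'P839G', 'R339G', 'T83E'] = ['P839G', 'R339G', 'T83E']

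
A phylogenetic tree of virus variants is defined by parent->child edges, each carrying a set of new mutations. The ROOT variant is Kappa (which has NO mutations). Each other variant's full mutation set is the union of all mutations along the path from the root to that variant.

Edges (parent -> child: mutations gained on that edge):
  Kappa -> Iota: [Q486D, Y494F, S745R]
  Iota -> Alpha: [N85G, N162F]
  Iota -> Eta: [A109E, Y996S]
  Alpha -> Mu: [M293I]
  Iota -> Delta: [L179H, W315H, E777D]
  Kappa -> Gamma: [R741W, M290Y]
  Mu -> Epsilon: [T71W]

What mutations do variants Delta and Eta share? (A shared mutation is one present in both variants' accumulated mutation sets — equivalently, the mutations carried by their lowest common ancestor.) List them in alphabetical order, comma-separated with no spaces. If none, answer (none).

Accumulating mutations along path to Delta:
  At Kappa: gained [] -> total []
  At Iota: gained ['Q486D', 'Y494F', 'S745R'] -> total ['Q486D', 'S745R', 'Y494F']
  At Delta: gained ['L179H', 'W315H', 'E777D'] -> total ['E777D', 'L179H', 'Q486D', 'S745R', 'W315H', 'Y494F']
Mutations(Delta) = ['E777D', 'L179H', 'Q486D', 'S745R', 'W315H', 'Y494F']
Accumulating mutations along path to Eta:
  At Kappa: gained [] -> total []
  At Iota: gained ['Q486D', 'Y494F', 'S745R'] -> total ['Q486D', 'S745R', 'Y494F']
  At Eta: gained ['A109E', 'Y996S'] -> total ['A109E', 'Q486D', 'S745R', 'Y494F', 'Y996S']
Mutations(Eta) = ['A109E', 'Q486D', 'S745R', 'Y494F', 'Y996S']
Intersection: ['E777D', 'L179H', 'Q486D', 'S745R', 'W315H', 'Y494F'] ∩ ['A109E', 'Q486D', 'S745R', 'Y494F', 'Y996S'] = ['Q486D', 'S745R', 'Y494F']

Answer: Q486D,S745R,Y494F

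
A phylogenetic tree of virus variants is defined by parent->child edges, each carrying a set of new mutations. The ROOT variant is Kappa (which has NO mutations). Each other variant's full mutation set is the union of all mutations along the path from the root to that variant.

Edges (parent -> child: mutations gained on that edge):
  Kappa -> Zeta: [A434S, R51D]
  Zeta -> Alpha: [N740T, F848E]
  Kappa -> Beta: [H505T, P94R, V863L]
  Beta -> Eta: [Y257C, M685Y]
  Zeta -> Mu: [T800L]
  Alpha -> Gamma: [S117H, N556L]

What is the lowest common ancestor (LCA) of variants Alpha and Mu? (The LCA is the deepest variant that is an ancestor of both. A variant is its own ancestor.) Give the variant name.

Answer: Zeta

Derivation:
Path from root to Alpha: Kappa -> Zeta -> Alpha
  ancestors of Alpha: {Kappa, Zeta, Alpha}
Path from root to Mu: Kappa -> Zeta -> Mu
  ancestors of Mu: {Kappa, Zeta, Mu}
Common ancestors: {Kappa, Zeta}
Walk up from Mu: Mu (not in ancestors of Alpha), Zeta (in ancestors of Alpha), Kappa (in ancestors of Alpha)
Deepest common ancestor (LCA) = Zeta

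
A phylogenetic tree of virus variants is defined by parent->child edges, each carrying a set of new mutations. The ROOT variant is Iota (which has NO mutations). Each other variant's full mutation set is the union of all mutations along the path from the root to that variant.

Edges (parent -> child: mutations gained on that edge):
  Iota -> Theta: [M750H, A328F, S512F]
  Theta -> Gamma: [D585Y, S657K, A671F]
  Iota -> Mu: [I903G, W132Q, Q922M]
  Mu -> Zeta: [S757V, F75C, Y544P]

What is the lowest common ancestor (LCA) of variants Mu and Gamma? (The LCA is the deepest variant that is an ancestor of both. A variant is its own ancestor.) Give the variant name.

Answer: Iota

Derivation:
Path from root to Mu: Iota -> Mu
  ancestors of Mu: {Iota, Mu}
Path from root to Gamma: Iota -> Theta -> Gamma
  ancestors of Gamma: {Iota, Theta, Gamma}
Common ancestors: {Iota}
Walk up from Gamma: Gamma (not in ancestors of Mu), Theta (not in ancestors of Mu), Iota (in ancestors of Mu)
Deepest common ancestor (LCA) = Iota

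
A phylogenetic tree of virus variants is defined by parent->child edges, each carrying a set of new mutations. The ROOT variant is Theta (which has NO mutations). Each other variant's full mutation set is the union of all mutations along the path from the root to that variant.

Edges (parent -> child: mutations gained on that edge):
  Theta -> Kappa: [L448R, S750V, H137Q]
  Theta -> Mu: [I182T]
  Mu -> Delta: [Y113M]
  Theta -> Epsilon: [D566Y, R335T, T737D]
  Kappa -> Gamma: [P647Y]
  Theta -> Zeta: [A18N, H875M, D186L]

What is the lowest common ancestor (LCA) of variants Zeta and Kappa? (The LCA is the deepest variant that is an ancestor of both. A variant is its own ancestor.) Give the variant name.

Answer: Theta

Derivation:
Path from root to Zeta: Theta -> Zeta
  ancestors of Zeta: {Theta, Zeta}
Path from root to Kappa: Theta -> Kappa
  ancestors of Kappa: {Theta, Kappa}
Common ancestors: {Theta}
Walk up from Kappa: Kappa (not in ancestors of Zeta), Theta (in ancestors of Zeta)
Deepest common ancestor (LCA) = Theta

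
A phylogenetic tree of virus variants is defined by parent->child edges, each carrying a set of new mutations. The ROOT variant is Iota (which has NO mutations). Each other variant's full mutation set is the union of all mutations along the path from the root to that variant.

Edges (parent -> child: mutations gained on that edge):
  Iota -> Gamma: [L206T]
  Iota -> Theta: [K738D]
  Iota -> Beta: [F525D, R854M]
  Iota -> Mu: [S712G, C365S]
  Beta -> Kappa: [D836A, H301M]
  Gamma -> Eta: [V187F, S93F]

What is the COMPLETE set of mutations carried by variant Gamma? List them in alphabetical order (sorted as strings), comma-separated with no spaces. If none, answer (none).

Answer: L206T

Derivation:
At Iota: gained [] -> total []
At Gamma: gained ['L206T'] -> total ['L206T']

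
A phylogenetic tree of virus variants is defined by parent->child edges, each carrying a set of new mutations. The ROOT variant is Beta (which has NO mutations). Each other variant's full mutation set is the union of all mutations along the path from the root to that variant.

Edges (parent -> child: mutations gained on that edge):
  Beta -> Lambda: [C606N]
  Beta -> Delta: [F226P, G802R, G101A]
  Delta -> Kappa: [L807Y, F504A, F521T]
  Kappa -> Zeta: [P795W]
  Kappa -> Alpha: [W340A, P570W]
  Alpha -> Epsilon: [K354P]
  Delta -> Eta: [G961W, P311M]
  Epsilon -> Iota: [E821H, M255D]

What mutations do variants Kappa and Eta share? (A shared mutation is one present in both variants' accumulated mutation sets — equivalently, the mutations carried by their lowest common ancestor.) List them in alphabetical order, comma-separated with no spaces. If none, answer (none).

Answer: F226P,G101A,G802R

Derivation:
Accumulating mutations along path to Kappa:
  At Beta: gained [] -> total []
  At Delta: gained ['F226P', 'G802R', 'G101A'] -> total ['F226P', 'G101A', 'G802R']
  At Kappa: gained ['L807Y', 'F504A', 'F521T'] -> total ['F226P', 'F504A', 'F521T', 'G101A', 'G802R', 'L807Y']
Mutations(Kappa) = ['F226P', 'F504A', 'F521T', 'G101A', 'G802R', 'L807Y']
Accumulating mutations along path to Eta:
  At Beta: gained [] -> total []
  At Delta: gained ['F226P', 'G802R', 'G101A'] -> total ['F226P', 'G101A', 'G802R']
  At Eta: gained ['G961W', 'P311M'] -> total ['F226P', 'G101A', 'G802R', 'G961W', 'P311M']
Mutations(Eta) = ['F226P', 'G101A', 'G802R', 'G961W', 'P311M']
Intersection: ['F226P', 'F504A', 'F521T', 'G101A', 'G802R', 'L807Y'] ∩ ['F226P', 'G101A', 'G802R', 'G961W', 'P311M'] = ['F226P', 'G101A', 'G802R']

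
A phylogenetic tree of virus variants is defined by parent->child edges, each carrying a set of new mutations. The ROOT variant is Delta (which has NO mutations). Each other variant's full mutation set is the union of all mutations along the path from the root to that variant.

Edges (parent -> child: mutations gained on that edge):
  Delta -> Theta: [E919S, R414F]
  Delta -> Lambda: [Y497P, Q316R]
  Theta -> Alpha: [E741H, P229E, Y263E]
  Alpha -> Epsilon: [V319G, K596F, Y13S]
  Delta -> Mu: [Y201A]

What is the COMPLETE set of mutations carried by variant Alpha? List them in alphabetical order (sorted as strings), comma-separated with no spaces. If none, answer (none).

At Delta: gained [] -> total []
At Theta: gained ['E919S', 'R414F'] -> total ['E919S', 'R414F']
At Alpha: gained ['E741H', 'P229E', 'Y263E'] -> total ['E741H', 'E919S', 'P229E', 'R414F', 'Y263E']

Answer: E741H,E919S,P229E,R414F,Y263E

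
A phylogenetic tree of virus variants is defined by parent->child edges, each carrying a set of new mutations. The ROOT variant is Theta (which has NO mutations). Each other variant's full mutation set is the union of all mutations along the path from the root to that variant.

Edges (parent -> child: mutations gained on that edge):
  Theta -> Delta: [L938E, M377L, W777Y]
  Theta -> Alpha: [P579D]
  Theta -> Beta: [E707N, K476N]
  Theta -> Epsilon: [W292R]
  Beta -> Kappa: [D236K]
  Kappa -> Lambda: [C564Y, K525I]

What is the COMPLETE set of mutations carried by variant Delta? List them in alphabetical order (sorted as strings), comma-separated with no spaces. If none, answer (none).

Answer: L938E,M377L,W777Y

Derivation:
At Theta: gained [] -> total []
At Delta: gained ['L938E', 'M377L', 'W777Y'] -> total ['L938E', 'M377L', 'W777Y']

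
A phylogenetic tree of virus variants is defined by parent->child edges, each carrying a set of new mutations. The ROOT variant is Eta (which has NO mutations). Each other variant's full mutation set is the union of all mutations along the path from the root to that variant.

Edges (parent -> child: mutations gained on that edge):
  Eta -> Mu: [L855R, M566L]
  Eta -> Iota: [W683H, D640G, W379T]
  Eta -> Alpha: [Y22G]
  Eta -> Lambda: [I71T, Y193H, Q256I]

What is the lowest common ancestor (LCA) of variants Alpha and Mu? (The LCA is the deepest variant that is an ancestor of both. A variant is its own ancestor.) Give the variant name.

Path from root to Alpha: Eta -> Alpha
  ancestors of Alpha: {Eta, Alpha}
Path from root to Mu: Eta -> Mu
  ancestors of Mu: {Eta, Mu}
Common ancestors: {Eta}
Walk up from Mu: Mu (not in ancestors of Alpha), Eta (in ancestors of Alpha)
Deepest common ancestor (LCA) = Eta

Answer: Eta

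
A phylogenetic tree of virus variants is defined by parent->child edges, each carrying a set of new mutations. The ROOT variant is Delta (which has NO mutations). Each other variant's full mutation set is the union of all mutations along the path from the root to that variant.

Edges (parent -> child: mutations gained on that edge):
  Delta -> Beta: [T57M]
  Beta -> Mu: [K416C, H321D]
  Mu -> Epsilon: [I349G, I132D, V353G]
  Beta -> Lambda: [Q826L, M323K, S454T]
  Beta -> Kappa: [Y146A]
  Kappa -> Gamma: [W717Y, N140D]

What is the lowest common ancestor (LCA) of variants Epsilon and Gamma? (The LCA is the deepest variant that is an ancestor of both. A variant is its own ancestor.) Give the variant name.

Answer: Beta

Derivation:
Path from root to Epsilon: Delta -> Beta -> Mu -> Epsilon
  ancestors of Epsilon: {Delta, Beta, Mu, Epsilon}
Path from root to Gamma: Delta -> Beta -> Kappa -> Gamma
  ancestors of Gamma: {Delta, Beta, Kappa, Gamma}
Common ancestors: {Delta, Beta}
Walk up from Gamma: Gamma (not in ancestors of Epsilon), Kappa (not in ancestors of Epsilon), Beta (in ancestors of Epsilon), Delta (in ancestors of Epsilon)
Deepest common ancestor (LCA) = Beta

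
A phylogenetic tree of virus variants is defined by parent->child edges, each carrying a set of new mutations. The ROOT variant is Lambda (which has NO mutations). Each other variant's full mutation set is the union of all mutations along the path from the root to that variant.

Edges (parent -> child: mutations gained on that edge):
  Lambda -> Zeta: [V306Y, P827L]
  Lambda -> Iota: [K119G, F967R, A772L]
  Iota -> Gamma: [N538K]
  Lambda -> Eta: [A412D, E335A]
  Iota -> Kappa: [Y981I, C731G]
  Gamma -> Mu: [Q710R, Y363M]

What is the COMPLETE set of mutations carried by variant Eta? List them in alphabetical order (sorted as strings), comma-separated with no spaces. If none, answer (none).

At Lambda: gained [] -> total []
At Eta: gained ['A412D', 'E335A'] -> total ['A412D', 'E335A']

Answer: A412D,E335A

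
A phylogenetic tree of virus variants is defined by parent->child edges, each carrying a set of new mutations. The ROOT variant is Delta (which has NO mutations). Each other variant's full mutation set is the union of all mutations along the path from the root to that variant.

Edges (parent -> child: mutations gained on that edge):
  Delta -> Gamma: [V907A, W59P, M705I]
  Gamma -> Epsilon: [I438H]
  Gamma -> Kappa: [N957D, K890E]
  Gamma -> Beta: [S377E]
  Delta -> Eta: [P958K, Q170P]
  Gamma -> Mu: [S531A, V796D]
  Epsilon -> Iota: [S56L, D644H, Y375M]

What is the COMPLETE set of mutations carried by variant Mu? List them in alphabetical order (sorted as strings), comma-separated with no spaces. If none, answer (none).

At Delta: gained [] -> total []
At Gamma: gained ['V907A', 'W59P', 'M705I'] -> total ['M705I', 'V907A', 'W59P']
At Mu: gained ['S531A', 'V796D'] -> total ['M705I', 'S531A', 'V796D', 'V907A', 'W59P']

Answer: M705I,S531A,V796D,V907A,W59P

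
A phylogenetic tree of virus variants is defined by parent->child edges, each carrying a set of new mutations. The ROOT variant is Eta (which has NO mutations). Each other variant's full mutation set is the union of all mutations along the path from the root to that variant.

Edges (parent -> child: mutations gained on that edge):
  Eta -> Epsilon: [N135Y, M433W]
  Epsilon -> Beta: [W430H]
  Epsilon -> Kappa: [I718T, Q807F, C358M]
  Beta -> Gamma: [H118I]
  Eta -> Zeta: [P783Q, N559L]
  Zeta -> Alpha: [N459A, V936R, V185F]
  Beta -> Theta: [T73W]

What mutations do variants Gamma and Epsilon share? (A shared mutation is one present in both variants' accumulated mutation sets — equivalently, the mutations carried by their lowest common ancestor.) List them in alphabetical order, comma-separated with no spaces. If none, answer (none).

Answer: M433W,N135Y

Derivation:
Accumulating mutations along path to Gamma:
  At Eta: gained [] -> total []
  At Epsilon: gained ['N135Y', 'M433W'] -> total ['M433W', 'N135Y']
  At Beta: gained ['W430H'] -> total ['M433W', 'N135Y', 'W430H']
  At Gamma: gained ['H118I'] -> total ['H118I', 'M433W', 'N135Y', 'W430H']
Mutations(Gamma) = ['H118I', 'M433W', 'N135Y', 'W430H']
Accumulating mutations along path to Epsilon:
  At Eta: gained [] -> total []
  At Epsilon: gained ['N135Y', 'M433W'] -> total ['M433W', 'N135Y']
Mutations(Epsilon) = ['M433W', 'N135Y']
Intersection: ['H118I', 'M433W', 'N135Y', 'W430H'] ∩ ['M433W', 'N135Y'] = ['M433W', 'N135Y']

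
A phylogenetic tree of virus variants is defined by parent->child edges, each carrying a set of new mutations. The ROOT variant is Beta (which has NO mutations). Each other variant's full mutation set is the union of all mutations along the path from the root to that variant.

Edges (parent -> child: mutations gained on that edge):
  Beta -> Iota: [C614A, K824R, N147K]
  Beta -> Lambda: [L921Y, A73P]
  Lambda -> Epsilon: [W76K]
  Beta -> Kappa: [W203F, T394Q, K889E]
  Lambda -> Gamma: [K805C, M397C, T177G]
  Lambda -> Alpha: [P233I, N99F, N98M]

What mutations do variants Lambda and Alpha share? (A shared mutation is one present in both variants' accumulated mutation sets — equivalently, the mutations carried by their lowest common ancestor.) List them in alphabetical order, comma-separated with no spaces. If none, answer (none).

Accumulating mutations along path to Lambda:
  At Beta: gained [] -> total []
  At Lambda: gained ['L921Y', 'A73P'] -> total ['A73P', 'L921Y']
Mutations(Lambda) = ['A73P', 'L921Y']
Accumulating mutations along path to Alpha:
  At Beta: gained [] -> total []
  At Lambda: gained ['L921Y', 'A73P'] -> total ['A73P', 'L921Y']
  At Alpha: gained ['P233I', 'N99F', 'N98M'] -> total ['A73P', 'L921Y', 'N98M', 'N99F', 'P233I']
Mutations(Alpha) = ['A73P', 'L921Y', 'N98M', 'N99F', 'P233I']
Intersection: ['A73P', 'L921Y'] ∩ ['A73P', 'L921Y', 'N98M', 'N99F', 'P233I'] = ['A73P', 'L921Y']

Answer: A73P,L921Y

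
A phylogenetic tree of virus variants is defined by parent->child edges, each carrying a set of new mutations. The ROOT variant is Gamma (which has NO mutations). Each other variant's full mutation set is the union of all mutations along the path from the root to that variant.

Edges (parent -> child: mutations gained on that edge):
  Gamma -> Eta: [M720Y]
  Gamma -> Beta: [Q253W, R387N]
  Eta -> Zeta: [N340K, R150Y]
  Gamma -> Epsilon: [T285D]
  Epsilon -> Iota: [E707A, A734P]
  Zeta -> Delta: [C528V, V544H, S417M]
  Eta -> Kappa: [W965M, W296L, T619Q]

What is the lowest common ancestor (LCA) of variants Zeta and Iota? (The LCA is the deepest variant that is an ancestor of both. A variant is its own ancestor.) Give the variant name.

Answer: Gamma

Derivation:
Path from root to Zeta: Gamma -> Eta -> Zeta
  ancestors of Zeta: {Gamma, Eta, Zeta}
Path from root to Iota: Gamma -> Epsilon -> Iota
  ancestors of Iota: {Gamma, Epsilon, Iota}
Common ancestors: {Gamma}
Walk up from Iota: Iota (not in ancestors of Zeta), Epsilon (not in ancestors of Zeta), Gamma (in ancestors of Zeta)
Deepest common ancestor (LCA) = Gamma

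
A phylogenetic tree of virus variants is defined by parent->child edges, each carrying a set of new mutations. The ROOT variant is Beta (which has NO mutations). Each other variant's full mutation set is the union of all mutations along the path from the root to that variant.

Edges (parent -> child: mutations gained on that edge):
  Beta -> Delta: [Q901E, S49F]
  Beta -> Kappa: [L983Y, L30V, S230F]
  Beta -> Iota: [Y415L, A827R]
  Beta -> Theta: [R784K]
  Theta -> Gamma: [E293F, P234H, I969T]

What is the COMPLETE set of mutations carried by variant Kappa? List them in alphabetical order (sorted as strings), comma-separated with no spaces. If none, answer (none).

At Beta: gained [] -> total []
At Kappa: gained ['L983Y', 'L30V', 'S230F'] -> total ['L30V', 'L983Y', 'S230F']

Answer: L30V,L983Y,S230F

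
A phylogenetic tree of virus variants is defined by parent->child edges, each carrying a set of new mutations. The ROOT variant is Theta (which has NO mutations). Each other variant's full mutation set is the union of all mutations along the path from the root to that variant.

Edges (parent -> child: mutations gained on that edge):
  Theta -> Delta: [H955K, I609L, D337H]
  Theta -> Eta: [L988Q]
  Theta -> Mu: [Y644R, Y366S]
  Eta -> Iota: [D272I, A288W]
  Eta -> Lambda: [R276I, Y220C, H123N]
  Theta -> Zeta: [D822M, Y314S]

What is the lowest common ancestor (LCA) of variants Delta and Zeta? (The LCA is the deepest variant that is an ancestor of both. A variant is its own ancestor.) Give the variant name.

Path from root to Delta: Theta -> Delta
  ancestors of Delta: {Theta, Delta}
Path from root to Zeta: Theta -> Zeta
  ancestors of Zeta: {Theta, Zeta}
Common ancestors: {Theta}
Walk up from Zeta: Zeta (not in ancestors of Delta), Theta (in ancestors of Delta)
Deepest common ancestor (LCA) = Theta

Answer: Theta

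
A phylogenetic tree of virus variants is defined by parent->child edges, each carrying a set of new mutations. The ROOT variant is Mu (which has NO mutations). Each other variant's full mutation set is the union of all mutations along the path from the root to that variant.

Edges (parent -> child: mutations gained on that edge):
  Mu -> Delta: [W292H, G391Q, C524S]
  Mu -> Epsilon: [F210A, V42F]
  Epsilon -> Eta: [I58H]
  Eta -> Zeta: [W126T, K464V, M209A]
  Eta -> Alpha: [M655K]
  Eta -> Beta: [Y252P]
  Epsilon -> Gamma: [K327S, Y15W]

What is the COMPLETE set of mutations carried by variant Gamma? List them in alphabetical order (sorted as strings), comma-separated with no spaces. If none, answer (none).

At Mu: gained [] -> total []
At Epsilon: gained ['F210A', 'V42F'] -> total ['F210A', 'V42F']
At Gamma: gained ['K327S', 'Y15W'] -> total ['F210A', 'K327S', 'V42F', 'Y15W']

Answer: F210A,K327S,V42F,Y15W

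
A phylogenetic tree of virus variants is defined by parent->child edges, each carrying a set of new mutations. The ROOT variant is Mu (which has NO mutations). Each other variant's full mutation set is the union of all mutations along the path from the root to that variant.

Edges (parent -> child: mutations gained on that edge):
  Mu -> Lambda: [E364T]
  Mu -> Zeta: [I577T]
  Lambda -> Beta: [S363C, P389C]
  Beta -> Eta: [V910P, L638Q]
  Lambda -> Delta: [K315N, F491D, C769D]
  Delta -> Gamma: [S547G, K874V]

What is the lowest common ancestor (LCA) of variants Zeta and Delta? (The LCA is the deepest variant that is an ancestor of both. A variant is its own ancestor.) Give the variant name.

Path from root to Zeta: Mu -> Zeta
  ancestors of Zeta: {Mu, Zeta}
Path from root to Delta: Mu -> Lambda -> Delta
  ancestors of Delta: {Mu, Lambda, Delta}
Common ancestors: {Mu}
Walk up from Delta: Delta (not in ancestors of Zeta), Lambda (not in ancestors of Zeta), Mu (in ancestors of Zeta)
Deepest common ancestor (LCA) = Mu

Answer: Mu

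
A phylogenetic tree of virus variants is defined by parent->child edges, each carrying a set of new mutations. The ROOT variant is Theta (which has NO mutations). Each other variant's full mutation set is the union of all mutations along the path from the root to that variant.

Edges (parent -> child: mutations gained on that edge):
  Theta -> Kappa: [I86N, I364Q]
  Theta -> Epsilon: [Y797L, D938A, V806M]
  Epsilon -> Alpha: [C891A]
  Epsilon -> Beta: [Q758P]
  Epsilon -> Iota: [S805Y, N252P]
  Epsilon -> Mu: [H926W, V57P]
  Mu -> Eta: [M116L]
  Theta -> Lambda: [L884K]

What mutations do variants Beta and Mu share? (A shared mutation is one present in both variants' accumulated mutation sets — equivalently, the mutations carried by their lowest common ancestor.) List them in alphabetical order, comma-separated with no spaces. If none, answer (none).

Accumulating mutations along path to Beta:
  At Theta: gained [] -> total []
  At Epsilon: gained ['Y797L', 'D938A', 'V806M'] -> total ['D938A', 'V806M', 'Y797L']
  At Beta: gained ['Q758P'] -> total ['D938A', 'Q758P', 'V806M', 'Y797L']
Mutations(Beta) = ['D938A', 'Q758P', 'V806M', 'Y797L']
Accumulating mutations along path to Mu:
  At Theta: gained [] -> total []
  At Epsilon: gained ['Y797L', 'D938A', 'V806M'] -> total ['D938A', 'V806M', 'Y797L']
  At Mu: gained ['H926W', 'V57P'] -> total ['D938A', 'H926W', 'V57P', 'V806M', 'Y797L']
Mutations(Mu) = ['D938A', 'H926W', 'V57P', 'V806M', 'Y797L']
Intersection: ['D938A', 'Q758P', 'V806M', 'Y797L'] ∩ ['D938A', 'H926W', 'V57P', 'V806M', 'Y797L'] = ['D938A', 'V806M', 'Y797L']

Answer: D938A,V806M,Y797L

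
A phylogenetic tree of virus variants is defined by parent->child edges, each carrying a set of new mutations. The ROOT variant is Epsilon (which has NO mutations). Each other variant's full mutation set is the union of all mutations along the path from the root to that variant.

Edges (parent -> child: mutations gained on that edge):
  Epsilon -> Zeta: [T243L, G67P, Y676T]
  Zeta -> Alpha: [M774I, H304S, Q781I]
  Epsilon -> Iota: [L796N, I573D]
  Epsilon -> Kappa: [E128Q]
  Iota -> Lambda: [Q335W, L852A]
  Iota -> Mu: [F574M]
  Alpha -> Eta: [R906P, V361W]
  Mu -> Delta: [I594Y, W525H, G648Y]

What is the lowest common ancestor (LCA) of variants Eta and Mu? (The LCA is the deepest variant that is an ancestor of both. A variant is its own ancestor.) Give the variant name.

Answer: Epsilon

Derivation:
Path from root to Eta: Epsilon -> Zeta -> Alpha -> Eta
  ancestors of Eta: {Epsilon, Zeta, Alpha, Eta}
Path from root to Mu: Epsilon -> Iota -> Mu
  ancestors of Mu: {Epsilon, Iota, Mu}
Common ancestors: {Epsilon}
Walk up from Mu: Mu (not in ancestors of Eta), Iota (not in ancestors of Eta), Epsilon (in ancestors of Eta)
Deepest common ancestor (LCA) = Epsilon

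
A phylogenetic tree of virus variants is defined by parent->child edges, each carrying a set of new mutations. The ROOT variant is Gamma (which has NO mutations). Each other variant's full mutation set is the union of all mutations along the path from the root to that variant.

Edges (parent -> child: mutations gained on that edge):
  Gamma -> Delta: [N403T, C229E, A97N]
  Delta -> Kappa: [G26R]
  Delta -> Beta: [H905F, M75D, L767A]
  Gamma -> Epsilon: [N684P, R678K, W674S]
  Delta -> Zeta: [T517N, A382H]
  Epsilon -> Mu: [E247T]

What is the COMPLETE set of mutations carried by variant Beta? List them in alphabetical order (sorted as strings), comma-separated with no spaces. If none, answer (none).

At Gamma: gained [] -> total []
At Delta: gained ['N403T', 'C229E', 'A97N'] -> total ['A97N', 'C229E', 'N403T']
At Beta: gained ['H905F', 'M75D', 'L767A'] -> total ['A97N', 'C229E', 'H905F', 'L767A', 'M75D', 'N403T']

Answer: A97N,C229E,H905F,L767A,M75D,N403T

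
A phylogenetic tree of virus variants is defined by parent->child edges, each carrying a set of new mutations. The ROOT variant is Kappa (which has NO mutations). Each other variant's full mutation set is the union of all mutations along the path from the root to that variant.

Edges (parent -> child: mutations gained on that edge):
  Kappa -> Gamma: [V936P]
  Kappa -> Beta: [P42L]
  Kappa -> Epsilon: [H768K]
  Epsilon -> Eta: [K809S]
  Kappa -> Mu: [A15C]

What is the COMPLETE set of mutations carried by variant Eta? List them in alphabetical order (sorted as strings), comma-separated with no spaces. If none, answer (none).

At Kappa: gained [] -> total []
At Epsilon: gained ['H768K'] -> total ['H768K']
At Eta: gained ['K809S'] -> total ['H768K', 'K809S']

Answer: H768K,K809S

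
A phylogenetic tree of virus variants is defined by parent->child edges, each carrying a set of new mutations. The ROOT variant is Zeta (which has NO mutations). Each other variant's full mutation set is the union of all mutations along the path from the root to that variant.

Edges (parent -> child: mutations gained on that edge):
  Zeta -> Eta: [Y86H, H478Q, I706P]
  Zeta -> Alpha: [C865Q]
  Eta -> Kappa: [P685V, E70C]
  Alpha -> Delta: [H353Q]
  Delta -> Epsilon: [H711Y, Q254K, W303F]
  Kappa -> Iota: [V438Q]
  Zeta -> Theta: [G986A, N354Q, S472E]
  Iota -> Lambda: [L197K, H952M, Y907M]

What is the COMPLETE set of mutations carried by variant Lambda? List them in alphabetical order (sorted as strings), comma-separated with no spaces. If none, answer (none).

Answer: E70C,H478Q,H952M,I706P,L197K,P685V,V438Q,Y86H,Y907M

Derivation:
At Zeta: gained [] -> total []
At Eta: gained ['Y86H', 'H478Q', 'I706P'] -> total ['H478Q', 'I706P', 'Y86H']
At Kappa: gained ['P685V', 'E70C'] -> total ['E70C', 'H478Q', 'I706P', 'P685V', 'Y86H']
At Iota: gained ['V438Q'] -> total ['E70C', 'H478Q', 'I706P', 'P685V', 'V438Q', 'Y86H']
At Lambda: gained ['L197K', 'H952M', 'Y907M'] -> total ['E70C', 'H478Q', 'H952M', 'I706P', 'L197K', 'P685V', 'V438Q', 'Y86H', 'Y907M']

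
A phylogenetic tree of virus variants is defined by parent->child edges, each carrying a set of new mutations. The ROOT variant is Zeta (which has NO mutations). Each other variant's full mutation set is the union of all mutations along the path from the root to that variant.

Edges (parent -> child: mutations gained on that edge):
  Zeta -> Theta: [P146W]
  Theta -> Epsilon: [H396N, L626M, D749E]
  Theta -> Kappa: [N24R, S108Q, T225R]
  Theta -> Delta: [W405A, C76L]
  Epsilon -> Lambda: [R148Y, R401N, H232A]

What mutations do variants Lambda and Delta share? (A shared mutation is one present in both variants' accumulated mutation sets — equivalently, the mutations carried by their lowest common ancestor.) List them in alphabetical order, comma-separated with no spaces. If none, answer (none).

Accumulating mutations along path to Lambda:
  At Zeta: gained [] -> total []
  At Theta: gained ['P146W'] -> total ['P146W']
  At Epsilon: gained ['H396N', 'L626M', 'D749E'] -> total ['D749E', 'H396N', 'L626M', 'P146W']
  At Lambda: gained ['R148Y', 'R401N', 'H232A'] -> total ['D749E', 'H232A', 'H396N', 'L626M', 'P146W', 'R148Y', 'R401N']
Mutations(Lambda) = ['D749E', 'H232A', 'H396N', 'L626M', 'P146W', 'R148Y', 'R401N']
Accumulating mutations along path to Delta:
  At Zeta: gained [] -> total []
  At Theta: gained ['P146W'] -> total ['P146W']
  At Delta: gained ['W405A', 'C76L'] -> total ['C76L', 'P146W', 'W405A']
Mutations(Delta) = ['C76L', 'P146W', 'W405A']
Intersection: ['D749E', 'H232A', 'H396N', 'L626M', 'P146W', 'R148Y', 'R401N'] ∩ ['C76L', 'P146W', 'W405A'] = ['P146W']

Answer: P146W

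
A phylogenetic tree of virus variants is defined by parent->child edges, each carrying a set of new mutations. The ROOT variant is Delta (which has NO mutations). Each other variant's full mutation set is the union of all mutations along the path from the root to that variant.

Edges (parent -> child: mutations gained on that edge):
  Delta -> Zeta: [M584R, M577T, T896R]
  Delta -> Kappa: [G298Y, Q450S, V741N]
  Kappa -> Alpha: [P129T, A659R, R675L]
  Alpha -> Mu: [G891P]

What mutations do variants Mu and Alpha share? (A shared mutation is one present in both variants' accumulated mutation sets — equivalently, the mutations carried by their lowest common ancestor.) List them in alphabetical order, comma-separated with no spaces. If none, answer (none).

Accumulating mutations along path to Mu:
  At Delta: gained [] -> total []
  At Kappa: gained ['G298Y', 'Q450S', 'V741N'] -> total ['G298Y', 'Q450S', 'V741N']
  At Alpha: gained ['P129T', 'A659R', 'R675L'] -> total ['A659R', 'G298Y', 'P129T', 'Q450S', 'R675L', 'V741N']
  At Mu: gained ['G891P'] -> total ['A659R', 'G298Y', 'G891P', 'P129T', 'Q450S', 'R675L', 'V741N']
Mutations(Mu) = ['A659R', 'G298Y', 'G891P', 'P129T', 'Q450S', 'R675L', 'V741N']
Accumulating mutations along path to Alpha:
  At Delta: gained [] -> total []
  At Kappa: gained ['G298Y', 'Q450S', 'V741N'] -> total ['G298Y', 'Q450S', 'V741N']
  At Alpha: gained ['P129T', 'A659R', 'R675L'] -> total ['A659R', 'G298Y', 'P129T', 'Q450S', 'R675L', 'V741N']
Mutations(Alpha) = ['A659R', 'G298Y', 'P129T', 'Q450S', 'R675L', 'V741N']
Intersection: ['A659R', 'G298Y', 'G891P', 'P129T', 'Q450S', 'R675L', 'V741N'] ∩ ['A659R', 'G298Y', 'P129T', 'Q450S', 'R675L', 'V741N'] = ['A659R', 'G298Y', 'P129T', 'Q450S', 'R675L', 'V741N']

Answer: A659R,G298Y,P129T,Q450S,R675L,V741N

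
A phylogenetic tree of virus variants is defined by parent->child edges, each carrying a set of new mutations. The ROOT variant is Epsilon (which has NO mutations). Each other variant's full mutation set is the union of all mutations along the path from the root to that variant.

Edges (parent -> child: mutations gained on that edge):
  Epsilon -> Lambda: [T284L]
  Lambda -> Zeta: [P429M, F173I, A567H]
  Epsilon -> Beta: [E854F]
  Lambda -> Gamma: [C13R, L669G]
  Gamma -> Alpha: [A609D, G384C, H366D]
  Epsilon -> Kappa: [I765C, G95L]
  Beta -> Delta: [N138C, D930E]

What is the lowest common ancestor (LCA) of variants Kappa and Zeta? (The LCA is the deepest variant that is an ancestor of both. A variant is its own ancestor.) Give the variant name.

Answer: Epsilon

Derivation:
Path from root to Kappa: Epsilon -> Kappa
  ancestors of Kappa: {Epsilon, Kappa}
Path from root to Zeta: Epsilon -> Lambda -> Zeta
  ancestors of Zeta: {Epsilon, Lambda, Zeta}
Common ancestors: {Epsilon}
Walk up from Zeta: Zeta (not in ancestors of Kappa), Lambda (not in ancestors of Kappa), Epsilon (in ancestors of Kappa)
Deepest common ancestor (LCA) = Epsilon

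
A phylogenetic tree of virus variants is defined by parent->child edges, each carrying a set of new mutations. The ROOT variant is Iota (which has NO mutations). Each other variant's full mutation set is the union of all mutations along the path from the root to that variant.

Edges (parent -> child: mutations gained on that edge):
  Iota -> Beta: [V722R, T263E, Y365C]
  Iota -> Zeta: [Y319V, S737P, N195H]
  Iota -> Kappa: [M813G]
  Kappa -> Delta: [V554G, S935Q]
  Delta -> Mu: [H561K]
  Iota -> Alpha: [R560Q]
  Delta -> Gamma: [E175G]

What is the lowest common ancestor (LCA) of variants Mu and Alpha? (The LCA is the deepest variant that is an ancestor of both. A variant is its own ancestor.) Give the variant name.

Path from root to Mu: Iota -> Kappa -> Delta -> Mu
  ancestors of Mu: {Iota, Kappa, Delta, Mu}
Path from root to Alpha: Iota -> Alpha
  ancestors of Alpha: {Iota, Alpha}
Common ancestors: {Iota}
Walk up from Alpha: Alpha (not in ancestors of Mu), Iota (in ancestors of Mu)
Deepest common ancestor (LCA) = Iota

Answer: Iota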